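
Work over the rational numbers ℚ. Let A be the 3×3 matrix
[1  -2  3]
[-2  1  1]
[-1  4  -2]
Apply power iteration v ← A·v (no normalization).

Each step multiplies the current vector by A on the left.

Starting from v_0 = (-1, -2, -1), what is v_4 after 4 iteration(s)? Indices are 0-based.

v_0 = (-1, -2, -1).
v_1 = A·v_0 = (0, -1, -5).
v_2 = A·v_1 = (-13, -6, 6).
v_3 = A·v_2 = (17, 26, -23).
v_4 = A·v_3 = (-104, -31, 133).

v_4 = (-104, -31, 133)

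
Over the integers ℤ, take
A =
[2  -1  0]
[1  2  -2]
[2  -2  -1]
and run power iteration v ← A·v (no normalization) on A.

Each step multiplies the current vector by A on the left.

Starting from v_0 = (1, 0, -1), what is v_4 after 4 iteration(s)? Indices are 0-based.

v_4 = (-15, 24, -33)

v_0 = (1, 0, -1).
v_1 = A·v_0 = (2, 3, 3).
v_2 = A·v_1 = (1, 2, -5).
v_3 = A·v_2 = (0, 15, 3).
v_4 = A·v_3 = (-15, 24, -33).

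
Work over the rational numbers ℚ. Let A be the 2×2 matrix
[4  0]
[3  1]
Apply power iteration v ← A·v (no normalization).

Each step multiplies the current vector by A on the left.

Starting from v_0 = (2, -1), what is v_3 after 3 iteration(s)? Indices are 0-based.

v_3 = (128, 125)

v_0 = (2, -1).
v_1 = A·v_0 = (8, 5).
v_2 = A·v_1 = (32, 29).
v_3 = A·v_2 = (128, 125).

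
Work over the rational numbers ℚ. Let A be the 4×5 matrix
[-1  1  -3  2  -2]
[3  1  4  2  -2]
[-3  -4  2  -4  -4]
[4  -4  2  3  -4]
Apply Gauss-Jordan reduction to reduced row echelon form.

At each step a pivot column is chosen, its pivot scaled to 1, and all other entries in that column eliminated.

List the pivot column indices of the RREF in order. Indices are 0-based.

pivot columns: 0, 1, 2, 3

step 1: normalize row 0 (÷-1) = (1, -1, 3, -2, 2)
  row 1: subtract 3×row0 = (0, 4, -5, 8, -8)
  row 2: subtract -3×row0 = (0, -7, 11, -10, 2)
  row 3: subtract 4×row0 = (0, 0, -10, 11, -12)
step 2: normalize row 1 (÷4) = (0, 1, -5/4, 2, -2)
  row 0: subtract -1×row1 = (1, 0, 7/4, 0, 0)
  row 2: subtract -7×row1 = (0, 0, 9/4, 4, -12)
step 3: normalize row 2 (÷9/4) = (0, 0, 1, 16/9, -16/3)
  row 0: subtract 7/4×row2 = (1, 0, 0, -28/9, 28/3)
  row 1: subtract -5/4×row2 = (0, 1, 0, 38/9, -26/3)
  row 3: subtract -10×row2 = (0, 0, 0, 259/9, -196/3)
step 4: normalize row 3 (÷259/9) = (0, 0, 0, 1, -84/37)
  row 0: subtract -28/9×row3 = (1, 0, 0, 0, 84/37)
  row 1: subtract 38/9×row3 = (0, 1, 0, 0, 34/37)
  row 2: subtract 16/9×row3 = (0, 0, 1, 0, -48/37)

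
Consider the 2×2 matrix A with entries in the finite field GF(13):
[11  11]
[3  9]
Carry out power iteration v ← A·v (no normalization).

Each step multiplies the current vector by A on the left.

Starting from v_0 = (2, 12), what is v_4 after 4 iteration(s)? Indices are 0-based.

v_4 = (0, 10)

v_0 = (2, 12).
v_1 = A·v_0 = (11, 10).
v_2 = A·v_1 = (10, 6).
v_3 = A·v_2 = (7, 6).
v_4 = A·v_3 = (0, 10).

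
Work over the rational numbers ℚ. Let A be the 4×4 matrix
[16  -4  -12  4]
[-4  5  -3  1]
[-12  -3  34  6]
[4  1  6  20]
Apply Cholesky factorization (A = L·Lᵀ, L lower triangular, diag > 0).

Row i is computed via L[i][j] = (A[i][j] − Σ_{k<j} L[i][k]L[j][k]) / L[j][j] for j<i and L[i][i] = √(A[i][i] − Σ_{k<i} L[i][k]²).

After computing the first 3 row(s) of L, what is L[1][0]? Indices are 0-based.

L[1][0] = -1

Step 1: L[0][0] = √(16) = 4.
  L[1][0] = (-4) / L[0][0] = -1.
Step 2: L[1][1] = √(4) = 2.
  L[2][0] = (-12) / L[0][0] = -3.
  L[2][1] = (-6) / L[1][1] = -3.
Step 3: L[2][2] = √(16) = 4.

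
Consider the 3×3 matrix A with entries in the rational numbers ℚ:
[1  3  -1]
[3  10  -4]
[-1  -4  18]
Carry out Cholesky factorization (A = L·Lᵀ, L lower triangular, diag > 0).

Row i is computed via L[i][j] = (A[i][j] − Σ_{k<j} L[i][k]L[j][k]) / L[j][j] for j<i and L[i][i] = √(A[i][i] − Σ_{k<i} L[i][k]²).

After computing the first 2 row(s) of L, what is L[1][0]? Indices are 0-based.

Step 1: L[0][0] = √(1) = 1.
  L[1][0] = (3) / L[0][0] = 3.
Step 2: L[1][1] = √(1) = 1.

L[1][0] = 3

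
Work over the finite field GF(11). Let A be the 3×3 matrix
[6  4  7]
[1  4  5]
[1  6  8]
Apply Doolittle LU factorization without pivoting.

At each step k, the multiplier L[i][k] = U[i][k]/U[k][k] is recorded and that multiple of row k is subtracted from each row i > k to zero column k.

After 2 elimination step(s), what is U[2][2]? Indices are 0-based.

k=0: U[0][0]=6
  eliminate (1,0): mult=2, new row 1: (0, 7, 2); set L[1][0]=2
  eliminate (2,0): mult=2, new row 2: (0, 9, 5); set L[2][0]=2
k=1: U[1][1]=7
  eliminate (2,1): mult=6, new row 2: (0, 0, 4); set L[2][1]=6

U[2][2] = 4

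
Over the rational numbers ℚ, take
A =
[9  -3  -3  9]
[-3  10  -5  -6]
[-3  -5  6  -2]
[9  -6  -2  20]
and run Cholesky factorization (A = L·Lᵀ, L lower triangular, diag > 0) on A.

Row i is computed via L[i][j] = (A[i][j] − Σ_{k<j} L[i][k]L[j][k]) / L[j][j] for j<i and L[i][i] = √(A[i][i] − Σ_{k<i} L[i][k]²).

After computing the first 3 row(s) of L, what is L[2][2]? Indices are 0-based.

L[2][2] = 1

Step 1: L[0][0] = √(9) = 3.
  L[1][0] = (-3) / L[0][0] = -1.
Step 2: L[1][1] = √(9) = 3.
  L[2][0] = (-3) / L[0][0] = -1.
  L[2][1] = (-6) / L[1][1] = -2.
Step 3: L[2][2] = √(1) = 1.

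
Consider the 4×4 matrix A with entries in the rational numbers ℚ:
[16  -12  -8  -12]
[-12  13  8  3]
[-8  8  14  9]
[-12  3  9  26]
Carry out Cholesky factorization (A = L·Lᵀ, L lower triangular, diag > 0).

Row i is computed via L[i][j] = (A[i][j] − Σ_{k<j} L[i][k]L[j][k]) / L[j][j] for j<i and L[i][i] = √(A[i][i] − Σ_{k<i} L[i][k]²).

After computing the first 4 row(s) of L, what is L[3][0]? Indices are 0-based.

Step 1: L[0][0] = √(16) = 4.
  L[1][0] = (-12) / L[0][0] = -3.
Step 2: L[1][1] = √(4) = 2.
  L[2][0] = (-8) / L[0][0] = -2.
  L[2][1] = (2) / L[1][1] = 1.
Step 3: L[2][2] = √(9) = 3.
  L[3][0] = (-12) / L[0][0] = -3.
  L[3][1] = (-6) / L[1][1] = -3.
  L[3][2] = (6) / L[2][2] = 2.
Step 4: L[3][3] = √(4) = 2.

L[3][0] = -3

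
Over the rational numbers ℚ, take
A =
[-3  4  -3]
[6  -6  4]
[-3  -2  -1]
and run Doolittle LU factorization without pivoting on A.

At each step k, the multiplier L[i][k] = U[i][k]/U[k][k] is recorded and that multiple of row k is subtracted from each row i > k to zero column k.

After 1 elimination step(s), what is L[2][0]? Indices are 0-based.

Step 1: pivot at (0,0) is -3.
  row1 ← row1 − (-2)·row0  ⇒  L[1][0]=-2, U row1=(0, 2, -2)
  row2 ← row2 − (1)·row0  ⇒  L[2][0]=1, U row2=(0, -6, 2)

L[2][0] = 1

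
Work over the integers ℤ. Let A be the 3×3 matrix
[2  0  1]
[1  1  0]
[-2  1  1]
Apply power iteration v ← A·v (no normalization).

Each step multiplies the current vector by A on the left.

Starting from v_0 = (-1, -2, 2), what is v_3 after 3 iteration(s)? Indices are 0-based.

v_3 = (3, -1, -8)

v_0 = (-1, -2, 2).
v_1 = A·v_0 = (0, -3, 2).
v_2 = A·v_1 = (2, -3, -1).
v_3 = A·v_2 = (3, -1, -8).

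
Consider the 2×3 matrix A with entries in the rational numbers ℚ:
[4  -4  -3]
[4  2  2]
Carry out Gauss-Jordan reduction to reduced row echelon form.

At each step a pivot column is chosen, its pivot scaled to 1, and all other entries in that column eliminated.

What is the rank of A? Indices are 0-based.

rank = 2

step 1: normalize row 0 (÷4) = (1, -1, -3/4)
  row 1: subtract 4×row0 = (0, 6, 5)
step 2: normalize row 1 (÷6) = (0, 1, 5/6)
  row 0: subtract -1×row1 = (1, 0, 1/12)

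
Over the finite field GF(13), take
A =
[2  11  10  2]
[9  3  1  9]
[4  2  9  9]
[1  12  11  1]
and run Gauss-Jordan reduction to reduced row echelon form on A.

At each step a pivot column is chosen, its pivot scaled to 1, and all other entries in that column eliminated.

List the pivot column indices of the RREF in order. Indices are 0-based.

pivot columns: 0, 1, 2, 3

step 1: normalize row 0 (÷2) = (1, 12, 5, 1)
  row 1: subtract 9×row0 = (0, 12, 8, 0)
  row 2: subtract 4×row0 = (0, 6, 2, 5)
  row 3: subtract 1×row0 = (0, 0, 6, 0)
step 2: normalize row 1 (÷12) = (0, 1, 5, 0)
  row 0: subtract 12×row1 = (1, 0, 10, 1)
  row 2: subtract 6×row1 = (0, 0, 11, 5)
step 3: normalize row 2 (÷11) = (0, 0, 1, 4)
  row 0: subtract 10×row2 = (1, 0, 0, 0)
  row 1: subtract 5×row2 = (0, 1, 0, 6)
  row 3: subtract 6×row2 = (0, 0, 0, 2)
step 4: normalize row 3 (÷2) = (0, 0, 0, 1)
  row 1: subtract 6×row3 = (0, 1, 0, 0)
  row 2: subtract 4×row3 = (0, 0, 1, 0)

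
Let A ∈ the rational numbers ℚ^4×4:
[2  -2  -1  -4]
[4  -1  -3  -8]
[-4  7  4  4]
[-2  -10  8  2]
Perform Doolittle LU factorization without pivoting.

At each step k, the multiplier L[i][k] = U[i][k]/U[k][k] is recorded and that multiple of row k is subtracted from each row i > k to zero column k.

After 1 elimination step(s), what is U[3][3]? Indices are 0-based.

[col 0] pivot 2
  R1 -= 2*R0 → (0, 3, -1, 0)  (L[1][0] := 2)
  R2 -= -2*R0 → (0, 3, 2, -4)  (L[2][0] := -2)
  R3 -= -1*R0 → (0, -12, 7, -2)  (L[3][0] := -1)

U[3][3] = -2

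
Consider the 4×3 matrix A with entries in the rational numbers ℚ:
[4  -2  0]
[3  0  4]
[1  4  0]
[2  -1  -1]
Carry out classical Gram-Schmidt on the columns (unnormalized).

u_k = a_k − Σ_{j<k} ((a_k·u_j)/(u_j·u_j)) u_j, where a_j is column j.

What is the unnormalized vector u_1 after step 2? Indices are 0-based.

Step 1: u_0 = a_0 = (4, 3, 1, 2).
Step 2: u_1 = a_1 − (-1/5)·u_0 = (-6/5, 3/5, 21/5, -3/5).

u_1 = (-6/5, 3/5, 21/5, -3/5)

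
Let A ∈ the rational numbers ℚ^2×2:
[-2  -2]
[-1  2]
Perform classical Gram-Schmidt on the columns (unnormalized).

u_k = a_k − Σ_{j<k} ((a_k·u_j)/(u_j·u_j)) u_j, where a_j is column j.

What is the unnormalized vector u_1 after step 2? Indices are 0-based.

u_1 = (-6/5, 12/5)

Step 1: u_0 = a_0 = (-2, -1).
Step 2: u_1 = a_1 − (2/5)·u_0 = (-6/5, 12/5).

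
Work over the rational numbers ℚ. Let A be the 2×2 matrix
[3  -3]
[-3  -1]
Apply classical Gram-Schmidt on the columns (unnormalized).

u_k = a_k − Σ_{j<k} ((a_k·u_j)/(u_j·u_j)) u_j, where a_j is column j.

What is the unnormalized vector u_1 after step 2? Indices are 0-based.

u_1 = (-2, -2)

Step 1: u_0 = a_0 = (3, -3).
Step 2: u_1 = a_1 − (-1/3)·u_0 = (-2, -2).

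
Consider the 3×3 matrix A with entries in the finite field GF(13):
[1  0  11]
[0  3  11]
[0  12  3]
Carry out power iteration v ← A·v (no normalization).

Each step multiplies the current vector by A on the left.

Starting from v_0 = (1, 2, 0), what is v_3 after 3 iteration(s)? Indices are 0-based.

v_3 = (3, 12, 7)

v_0 = (1, 2, 0).
v_1 = A·v_0 = (1, 6, 11).
v_2 = A·v_1 = (5, 9, 1).
v_3 = A·v_2 = (3, 12, 7).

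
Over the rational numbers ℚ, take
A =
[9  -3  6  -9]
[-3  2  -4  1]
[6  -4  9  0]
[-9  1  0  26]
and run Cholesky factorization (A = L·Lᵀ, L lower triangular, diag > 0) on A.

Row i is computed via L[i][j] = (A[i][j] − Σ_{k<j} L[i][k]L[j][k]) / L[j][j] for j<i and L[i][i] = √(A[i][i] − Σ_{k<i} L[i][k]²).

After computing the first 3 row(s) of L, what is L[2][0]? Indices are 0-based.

L[2][0] = 2

Step 1: L[0][0] = √(9) = 3.
  L[1][0] = (-3) / L[0][0] = -1.
Step 2: L[1][1] = √(1) = 1.
  L[2][0] = (6) / L[0][0] = 2.
  L[2][1] = (-2) / L[1][1] = -2.
Step 3: L[2][2] = √(1) = 1.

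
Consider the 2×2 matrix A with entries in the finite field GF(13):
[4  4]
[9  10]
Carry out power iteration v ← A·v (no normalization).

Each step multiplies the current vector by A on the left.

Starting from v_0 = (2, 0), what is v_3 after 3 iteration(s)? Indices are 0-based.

v_0 = (2, 0).
v_1 = A·v_0 = (8, 5).
v_2 = A·v_1 = (0, 5).
v_3 = A·v_2 = (7, 11).

v_3 = (7, 11)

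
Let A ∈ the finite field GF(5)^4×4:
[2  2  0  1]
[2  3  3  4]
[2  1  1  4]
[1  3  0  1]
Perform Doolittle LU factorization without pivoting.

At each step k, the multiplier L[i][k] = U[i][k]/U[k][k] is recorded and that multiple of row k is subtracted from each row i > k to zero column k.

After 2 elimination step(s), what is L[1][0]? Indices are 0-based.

[col 0] pivot 2
  R1 -= 1*R0 → (0, 1, 3, 3)  (L[1][0] := 1)
  R2 -= 1*R0 → (0, 4, 1, 3)  (L[2][0] := 1)
  R3 -= 3*R0 → (0, 2, 0, 3)  (L[3][0] := 3)
[col 1] pivot 1
  R2 -= 4*R1 → (0, 0, 4, 1)  (L[2][1] := 4)
  R3 -= 2*R1 → (0, 0, 4, 2)  (L[3][1] := 2)

L[1][0] = 1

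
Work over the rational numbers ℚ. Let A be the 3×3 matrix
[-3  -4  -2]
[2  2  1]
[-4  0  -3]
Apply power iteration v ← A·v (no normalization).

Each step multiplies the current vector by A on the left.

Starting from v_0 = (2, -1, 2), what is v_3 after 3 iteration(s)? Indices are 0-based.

v_3 = (-150, 90, -318)

v_0 = (2, -1, 2).
v_1 = A·v_0 = (-6, 4, -14).
v_2 = A·v_1 = (30, -18, 66).
v_3 = A·v_2 = (-150, 90, -318).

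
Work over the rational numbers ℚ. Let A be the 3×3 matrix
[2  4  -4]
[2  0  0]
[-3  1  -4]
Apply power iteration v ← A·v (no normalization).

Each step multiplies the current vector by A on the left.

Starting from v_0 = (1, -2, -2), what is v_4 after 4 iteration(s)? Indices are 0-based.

v_0 = (1, -2, -2).
v_1 = A·v_0 = (2, 2, 3).
v_2 = A·v_1 = (0, 4, -16).
v_3 = A·v_2 = (80, 0, 68).
v_4 = A·v_3 = (-112, 160, -512).

v_4 = (-112, 160, -512)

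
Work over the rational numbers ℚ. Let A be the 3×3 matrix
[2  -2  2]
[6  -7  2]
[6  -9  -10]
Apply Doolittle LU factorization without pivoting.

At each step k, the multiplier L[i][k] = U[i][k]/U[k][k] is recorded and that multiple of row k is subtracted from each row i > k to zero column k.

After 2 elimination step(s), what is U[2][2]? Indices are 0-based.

Step 1: pivot at (0,0) is 2.
  row1 ← row1 − (3)·row0  ⇒  L[1][0]=3, U row1=(0, -1, -4)
  row2 ← row2 − (3)·row0  ⇒  L[2][0]=3, U row2=(0, -3, -16)
Step 2: pivot at (1,1) is -1.
  row2 ← row2 − (3)·row1  ⇒  L[2][1]=3, U row2=(0, 0, -4)

U[2][2] = -4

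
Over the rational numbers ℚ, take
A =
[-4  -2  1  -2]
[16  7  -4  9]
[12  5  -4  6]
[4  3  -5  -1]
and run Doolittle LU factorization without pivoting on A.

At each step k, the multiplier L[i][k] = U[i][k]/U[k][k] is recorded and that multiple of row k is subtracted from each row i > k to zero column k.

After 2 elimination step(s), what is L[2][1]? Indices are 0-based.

L[2][1] = 1

[col 0] pivot -4
  R1 -= -4*R0 → (0, -1, 0, 1)  (L[1][0] := -4)
  R2 -= -3*R0 → (0, -1, -1, 0)  (L[2][0] := -3)
  R3 -= -1*R0 → (0, 1, -4, -3)  (L[3][0] := -1)
[col 1] pivot -1
  R2 -= 1*R1 → (0, 0, -1, -1)  (L[2][1] := 1)
  R3 -= -1*R1 → (0, 0, -4, -2)  (L[3][1] := -1)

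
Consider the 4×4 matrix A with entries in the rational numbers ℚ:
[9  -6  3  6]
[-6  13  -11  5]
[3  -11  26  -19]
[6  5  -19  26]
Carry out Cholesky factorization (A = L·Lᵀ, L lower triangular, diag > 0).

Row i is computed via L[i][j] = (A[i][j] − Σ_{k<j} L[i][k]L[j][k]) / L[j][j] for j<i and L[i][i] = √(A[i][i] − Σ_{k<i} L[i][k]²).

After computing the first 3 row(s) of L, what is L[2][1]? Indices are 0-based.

L[2][1] = -3

Step 1: L[0][0] = √(9) = 3.
  L[1][0] = (-6) / L[0][0] = -2.
Step 2: L[1][1] = √(9) = 3.
  L[2][0] = (3) / L[0][0] = 1.
  L[2][1] = (-9) / L[1][1] = -3.
Step 3: L[2][2] = √(16) = 4.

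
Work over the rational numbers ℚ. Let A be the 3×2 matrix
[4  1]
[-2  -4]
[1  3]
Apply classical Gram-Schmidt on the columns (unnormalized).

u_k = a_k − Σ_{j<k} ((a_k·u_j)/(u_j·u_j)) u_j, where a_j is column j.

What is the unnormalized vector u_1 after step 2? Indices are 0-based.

Step 1: u_0 = a_0 = (4, -2, 1).
Step 2: u_1 = a_1 − (5/7)·u_0 = (-13/7, -18/7, 16/7).

u_1 = (-13/7, -18/7, 16/7)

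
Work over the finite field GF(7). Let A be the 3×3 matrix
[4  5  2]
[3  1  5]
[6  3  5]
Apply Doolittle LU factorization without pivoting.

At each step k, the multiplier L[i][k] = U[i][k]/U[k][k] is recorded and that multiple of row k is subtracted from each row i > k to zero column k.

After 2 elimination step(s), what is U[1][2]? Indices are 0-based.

k=0: U[0][0]=4
  eliminate (1,0): mult=6, new row 1: (0, 6, 0); set L[1][0]=6
  eliminate (2,0): mult=5, new row 2: (0, 6, 2); set L[2][0]=5
k=1: U[1][1]=6
  eliminate (2,1): mult=1, new row 2: (0, 0, 2); set L[2][1]=1

U[1][2] = 0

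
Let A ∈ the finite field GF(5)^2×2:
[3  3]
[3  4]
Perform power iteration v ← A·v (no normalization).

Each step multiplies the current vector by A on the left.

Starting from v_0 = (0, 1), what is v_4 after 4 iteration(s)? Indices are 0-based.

v_0 = (0, 1).
v_1 = A·v_0 = (3, 4).
v_2 = A·v_1 = (1, 0).
v_3 = A·v_2 = (3, 3).
v_4 = A·v_3 = (3, 1).

v_4 = (3, 1)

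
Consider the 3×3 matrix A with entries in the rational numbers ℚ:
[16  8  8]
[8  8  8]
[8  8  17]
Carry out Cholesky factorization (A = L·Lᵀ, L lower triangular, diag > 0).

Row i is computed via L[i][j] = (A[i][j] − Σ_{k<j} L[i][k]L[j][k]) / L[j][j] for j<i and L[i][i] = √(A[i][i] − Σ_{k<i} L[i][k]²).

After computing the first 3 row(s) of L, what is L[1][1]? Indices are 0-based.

Step 1: L[0][0] = √(16) = 4.
  L[1][0] = (8) / L[0][0] = 2.
Step 2: L[1][1] = √(4) = 2.
  L[2][0] = (8) / L[0][0] = 2.
  L[2][1] = (4) / L[1][1] = 2.
Step 3: L[2][2] = √(9) = 3.

L[1][1] = 2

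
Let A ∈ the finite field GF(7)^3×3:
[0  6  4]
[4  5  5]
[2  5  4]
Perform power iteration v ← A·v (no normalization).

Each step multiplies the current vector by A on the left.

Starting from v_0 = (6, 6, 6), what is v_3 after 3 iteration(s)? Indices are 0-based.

v_0 = (6, 6, 6).
v_1 = A·v_0 = (4, 0, 3).
v_2 = A·v_1 = (5, 3, 6).
v_3 = A·v_2 = (0, 2, 0).

v_3 = (0, 2, 0)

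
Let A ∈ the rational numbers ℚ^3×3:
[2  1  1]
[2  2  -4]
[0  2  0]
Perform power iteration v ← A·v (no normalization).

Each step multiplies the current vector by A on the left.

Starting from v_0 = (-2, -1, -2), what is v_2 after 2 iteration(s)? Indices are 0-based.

v_0 = (-2, -1, -2).
v_1 = A·v_0 = (-7, 2, -2).
v_2 = A·v_1 = (-14, -2, 4).

v_2 = (-14, -2, 4)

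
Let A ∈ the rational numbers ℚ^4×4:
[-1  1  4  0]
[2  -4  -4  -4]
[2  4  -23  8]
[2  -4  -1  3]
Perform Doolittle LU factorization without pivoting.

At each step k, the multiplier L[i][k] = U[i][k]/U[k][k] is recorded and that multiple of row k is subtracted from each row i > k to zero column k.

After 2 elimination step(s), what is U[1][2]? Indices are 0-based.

U[1][2] = 4

Step 1: pivot at (0,0) is -1.
  row1 ← row1 − (-2)·row0  ⇒  L[1][0]=-2, U row1=(0, -2, 4, -4)
  row2 ← row2 − (-2)·row0  ⇒  L[2][0]=-2, U row2=(0, 6, -15, 8)
  row3 ← row3 − (-2)·row0  ⇒  L[3][0]=-2, U row3=(0, -2, 7, 3)
Step 2: pivot at (1,1) is -2.
  row2 ← row2 − (-3)·row1  ⇒  L[2][1]=-3, U row2=(0, 0, -3, -4)
  row3 ← row3 − (1)·row1  ⇒  L[3][1]=1, U row3=(0, 0, 3, 7)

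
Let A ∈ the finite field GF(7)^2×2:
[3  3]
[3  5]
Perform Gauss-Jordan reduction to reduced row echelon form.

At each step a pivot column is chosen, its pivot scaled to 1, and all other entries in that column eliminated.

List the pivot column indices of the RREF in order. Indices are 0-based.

pivot columns: 0, 1

step 1: normalize row 0 (÷3) = (1, 1)
  row 1: subtract 3×row0 = (0, 2)
step 2: normalize row 1 (÷2) = (0, 1)
  row 0: subtract 1×row1 = (1, 0)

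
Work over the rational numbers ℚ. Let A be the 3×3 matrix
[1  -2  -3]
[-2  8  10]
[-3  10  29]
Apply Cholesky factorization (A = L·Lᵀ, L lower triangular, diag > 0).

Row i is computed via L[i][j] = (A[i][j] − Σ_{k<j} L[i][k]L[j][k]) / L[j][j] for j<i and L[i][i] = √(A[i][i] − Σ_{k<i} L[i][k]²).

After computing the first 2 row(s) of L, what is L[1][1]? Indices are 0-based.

Step 1: L[0][0] = √(1) = 1.
  L[1][0] = (-2) / L[0][0] = -2.
Step 2: L[1][1] = √(4) = 2.

L[1][1] = 2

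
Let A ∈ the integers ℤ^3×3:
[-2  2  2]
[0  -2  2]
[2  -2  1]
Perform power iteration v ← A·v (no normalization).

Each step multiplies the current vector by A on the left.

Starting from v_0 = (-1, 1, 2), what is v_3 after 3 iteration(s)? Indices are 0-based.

v_3 = (36, 36, -6)

v_0 = (-1, 1, 2).
v_1 = A·v_0 = (8, 2, -2).
v_2 = A·v_1 = (-16, -8, 10).
v_3 = A·v_2 = (36, 36, -6).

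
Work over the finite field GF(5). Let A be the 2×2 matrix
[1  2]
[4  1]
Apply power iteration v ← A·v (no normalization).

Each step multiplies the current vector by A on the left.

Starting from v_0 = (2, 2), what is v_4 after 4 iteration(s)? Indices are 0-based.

v_0 = (2, 2).
v_1 = A·v_0 = (1, 0).
v_2 = A·v_1 = (1, 4).
v_3 = A·v_2 = (4, 3).
v_4 = A·v_3 = (0, 4).

v_4 = (0, 4)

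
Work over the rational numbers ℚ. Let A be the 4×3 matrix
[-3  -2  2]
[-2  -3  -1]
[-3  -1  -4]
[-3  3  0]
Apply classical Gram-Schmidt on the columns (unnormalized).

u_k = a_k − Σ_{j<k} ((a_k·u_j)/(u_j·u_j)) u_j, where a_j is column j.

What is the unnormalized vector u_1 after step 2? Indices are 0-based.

Step 1: u_0 = a_0 = (-3, -2, -3, -3).
Step 2: u_1 = a_1 − (6/31)·u_0 = (-44/31, -81/31, -13/31, 111/31).

u_1 = (-44/31, -81/31, -13/31, 111/31)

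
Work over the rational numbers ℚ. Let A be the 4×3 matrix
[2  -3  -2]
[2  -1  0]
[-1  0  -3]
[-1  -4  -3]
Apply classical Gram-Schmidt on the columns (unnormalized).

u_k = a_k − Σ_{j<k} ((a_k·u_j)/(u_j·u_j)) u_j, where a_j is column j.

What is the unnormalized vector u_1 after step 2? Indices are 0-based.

Step 1: u_0 = a_0 = (2, 2, -1, -1).
Step 2: u_1 = a_1 − (-2/5)·u_0 = (-11/5, -1/5, -2/5, -22/5).

u_1 = (-11/5, -1/5, -2/5, -22/5)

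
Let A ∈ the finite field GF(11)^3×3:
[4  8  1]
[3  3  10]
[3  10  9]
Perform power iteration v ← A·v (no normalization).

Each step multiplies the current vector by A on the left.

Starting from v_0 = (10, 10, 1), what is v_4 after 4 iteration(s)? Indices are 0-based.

v_0 = (10, 10, 1).
v_1 = A·v_0 = (0, 4, 7).
v_2 = A·v_1 = (6, 5, 4).
v_3 = A·v_2 = (2, 7, 5).
v_4 = A·v_3 = (3, 0, 0).

v_4 = (3, 0, 0)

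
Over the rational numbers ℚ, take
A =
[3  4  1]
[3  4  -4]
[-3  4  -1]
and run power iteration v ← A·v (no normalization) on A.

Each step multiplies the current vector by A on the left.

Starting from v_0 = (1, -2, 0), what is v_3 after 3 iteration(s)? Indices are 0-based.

v_3 = (-96, -126, 168)

v_0 = (1, -2, 0).
v_1 = A·v_0 = (-5, -5, -11).
v_2 = A·v_1 = (-46, 9, 6).
v_3 = A·v_2 = (-96, -126, 168).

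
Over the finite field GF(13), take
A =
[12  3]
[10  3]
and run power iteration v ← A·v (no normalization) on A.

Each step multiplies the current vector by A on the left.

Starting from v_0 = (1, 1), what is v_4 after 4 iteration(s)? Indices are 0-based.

v_4 = (6, 12)

v_0 = (1, 1).
v_1 = A·v_0 = (2, 0).
v_2 = A·v_1 = (11, 7).
v_3 = A·v_2 = (10, 1).
v_4 = A·v_3 = (6, 12).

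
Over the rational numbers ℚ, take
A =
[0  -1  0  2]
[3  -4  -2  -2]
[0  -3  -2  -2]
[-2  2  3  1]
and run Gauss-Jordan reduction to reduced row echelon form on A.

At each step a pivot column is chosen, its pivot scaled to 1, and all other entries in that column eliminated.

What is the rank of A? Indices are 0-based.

step 1: exchange rows 0,1
step 1: normalize row 0 (÷3) = (1, -4/3, -2/3, -2/3)
  row 3: subtract -2×row0 = (0, -2/3, 5/3, -1/3)
step 2: normalize row 1 (÷-1) = (0, 1, 0, -2)
  row 0: subtract -4/3×row1 = (1, 0, -2/3, -10/3)
  row 2: subtract -3×row1 = (0, 0, -2, -8)
  row 3: subtract -2/3×row1 = (0, 0, 5/3, -5/3)
step 3: normalize row 2 (÷-2) = (0, 0, 1, 4)
  row 0: subtract -2/3×row2 = (1, 0, 0, -2/3)
  row 3: subtract 5/3×row2 = (0, 0, 0, -25/3)
step 4: normalize row 3 (÷-25/3) = (0, 0, 0, 1)
  row 0: subtract -2/3×row3 = (1, 0, 0, 0)
  row 1: subtract -2×row3 = (0, 1, 0, 0)
  row 2: subtract 4×row3 = (0, 0, 1, 0)

rank = 4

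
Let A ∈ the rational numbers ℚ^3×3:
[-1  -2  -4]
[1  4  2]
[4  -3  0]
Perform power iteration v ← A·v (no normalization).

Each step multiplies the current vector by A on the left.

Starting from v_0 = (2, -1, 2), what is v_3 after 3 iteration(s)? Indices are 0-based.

v_0 = (2, -1, 2).
v_1 = A·v_0 = (-8, 2, 11).
v_2 = A·v_1 = (-40, 22, -38).
v_3 = A·v_2 = (148, -28, -226).

v_3 = (148, -28, -226)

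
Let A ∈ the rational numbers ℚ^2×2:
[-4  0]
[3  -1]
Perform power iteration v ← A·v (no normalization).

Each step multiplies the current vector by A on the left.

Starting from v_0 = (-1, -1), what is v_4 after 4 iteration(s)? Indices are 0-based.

v_0 = (-1, -1).
v_1 = A·v_0 = (4, -2).
v_2 = A·v_1 = (-16, 14).
v_3 = A·v_2 = (64, -62).
v_4 = A·v_3 = (-256, 254).

v_4 = (-256, 254)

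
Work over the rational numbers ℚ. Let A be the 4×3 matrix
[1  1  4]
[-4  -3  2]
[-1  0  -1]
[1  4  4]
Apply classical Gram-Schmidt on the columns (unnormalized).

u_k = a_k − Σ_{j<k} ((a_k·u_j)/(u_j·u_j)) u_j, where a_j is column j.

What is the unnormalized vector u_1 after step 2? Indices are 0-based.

u_1 = (2/19, 11/19, 17/19, 59/19)

Step 1: u_0 = a_0 = (1, -4, -1, 1).
Step 2: u_1 = a_1 − (17/19)·u_0 = (2/19, 11/19, 17/19, 59/19).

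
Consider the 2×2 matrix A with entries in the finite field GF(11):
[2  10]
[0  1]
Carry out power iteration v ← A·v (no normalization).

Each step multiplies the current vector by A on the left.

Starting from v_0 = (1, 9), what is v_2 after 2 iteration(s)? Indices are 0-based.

v_2 = (10, 9)

v_0 = (1, 9).
v_1 = A·v_0 = (4, 9).
v_2 = A·v_1 = (10, 9).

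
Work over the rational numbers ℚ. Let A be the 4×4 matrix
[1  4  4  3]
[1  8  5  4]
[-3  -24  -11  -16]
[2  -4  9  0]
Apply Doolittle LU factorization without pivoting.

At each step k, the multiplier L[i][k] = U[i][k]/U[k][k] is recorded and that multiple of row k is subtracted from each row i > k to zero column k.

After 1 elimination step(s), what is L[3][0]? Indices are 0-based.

L[3][0] = 2

Step 1: pivot at (0,0) is 1.
  row1 ← row1 − (1)·row0  ⇒  L[1][0]=1, U row1=(0, 4, 1, 1)
  row2 ← row2 − (-3)·row0  ⇒  L[2][0]=-3, U row2=(0, -12, 1, -7)
  row3 ← row3 − (2)·row0  ⇒  L[3][0]=2, U row3=(0, -12, 1, -6)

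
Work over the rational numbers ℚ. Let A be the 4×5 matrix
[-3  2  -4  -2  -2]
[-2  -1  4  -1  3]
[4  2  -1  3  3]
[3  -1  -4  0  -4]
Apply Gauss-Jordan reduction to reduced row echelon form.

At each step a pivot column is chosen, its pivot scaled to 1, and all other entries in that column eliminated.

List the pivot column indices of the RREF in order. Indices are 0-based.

step 1: normalize row 0 (÷-3) = (1, -2/3, 4/3, 2/3, 2/3)
  row 1: subtract -2×row0 = (0, -7/3, 20/3, 1/3, 13/3)
  row 2: subtract 4×row0 = (0, 14/3, -19/3, 1/3, 1/3)
  row 3: subtract 3×row0 = (0, 1, -8, -2, -6)
step 2: normalize row 1 (÷-7/3) = (0, 1, -20/7, -1/7, -13/7)
  row 0: subtract -2/3×row1 = (1, 0, -4/7, 4/7, -4/7)
  row 2: subtract 14/3×row1 = (0, 0, 7, 1, 9)
  row 3: subtract 1×row1 = (0, 0, -36/7, -13/7, -29/7)
step 3: normalize row 2 (÷7) = (0, 0, 1, 1/7, 9/7)
  row 0: subtract -4/7×row2 = (1, 0, 0, 32/49, 8/49)
  row 1: subtract -20/7×row2 = (0, 1, 0, 13/49, 89/49)
  row 3: subtract -36/7×row2 = (0, 0, 0, -55/49, 121/49)
step 4: normalize row 3 (÷-55/49) = (0, 0, 0, 1, -11/5)
  row 0: subtract 32/49×row3 = (1, 0, 0, 0, 8/5)
  row 1: subtract 13/49×row3 = (0, 1, 0, 0, 12/5)
  row 2: subtract 1/7×row3 = (0, 0, 1, 0, 8/5)

pivot columns: 0, 1, 2, 3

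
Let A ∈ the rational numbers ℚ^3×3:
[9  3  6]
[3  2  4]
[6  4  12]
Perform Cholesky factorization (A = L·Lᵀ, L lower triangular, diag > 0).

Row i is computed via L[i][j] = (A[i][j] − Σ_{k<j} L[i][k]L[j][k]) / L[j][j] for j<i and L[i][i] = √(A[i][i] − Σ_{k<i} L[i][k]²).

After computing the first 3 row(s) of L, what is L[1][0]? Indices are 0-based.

Step 1: L[0][0] = √(9) = 3.
  L[1][0] = (3) / L[0][0] = 1.
Step 2: L[1][1] = √(1) = 1.
  L[2][0] = (6) / L[0][0] = 2.
  L[2][1] = (2) / L[1][1] = 2.
Step 3: L[2][2] = √(4) = 2.

L[1][0] = 1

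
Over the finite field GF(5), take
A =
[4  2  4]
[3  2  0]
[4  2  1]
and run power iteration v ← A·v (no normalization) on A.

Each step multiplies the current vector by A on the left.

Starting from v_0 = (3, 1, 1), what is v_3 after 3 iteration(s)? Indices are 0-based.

v_3 = (4, 4, 2)

v_0 = (3, 1, 1).
v_1 = A·v_0 = (3, 1, 0).
v_2 = A·v_1 = (4, 1, 4).
v_3 = A·v_2 = (4, 4, 2).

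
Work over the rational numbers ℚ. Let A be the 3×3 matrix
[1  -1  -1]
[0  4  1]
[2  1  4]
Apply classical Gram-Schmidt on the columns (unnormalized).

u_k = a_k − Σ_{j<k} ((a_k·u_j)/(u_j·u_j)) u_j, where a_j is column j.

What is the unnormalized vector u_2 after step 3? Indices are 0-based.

Step 1: u_0 = a_0 = (1, 0, 2).
Step 2: u_1 = a_1 − (1/5)·u_0 = (-6/5, 4, 3/5).
Step 3: u_2 = a_2 − (7/5)·u_0 − (38/89)·u_1 = (-168/89, -63/89, 84/89).

u_2 = (-168/89, -63/89, 84/89)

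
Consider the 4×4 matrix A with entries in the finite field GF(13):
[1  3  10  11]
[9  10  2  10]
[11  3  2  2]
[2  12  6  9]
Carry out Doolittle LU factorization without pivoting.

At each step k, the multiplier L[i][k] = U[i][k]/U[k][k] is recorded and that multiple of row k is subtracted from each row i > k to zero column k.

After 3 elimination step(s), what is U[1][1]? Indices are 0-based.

Step 1: pivot at (0,0) is 1.
  row1 ← row1 − (9)·row0  ⇒  L[1][0]=9, U row1=(0, 9, 3, 2)
  row2 ← row2 − (11)·row0  ⇒  L[2][0]=11, U row2=(0, 9, 9, 11)
  row3 ← row3 − (2)·row0  ⇒  L[3][0]=2, U row3=(0, 6, 12, 0)
Step 2: pivot at (1,1) is 9.
  row2 ← row2 − (1)·row1  ⇒  L[2][1]=1, U row2=(0, 0, 6, 9)
  row3 ← row3 − (5)·row1  ⇒  L[3][1]=5, U row3=(0, 0, 10, 3)
Step 3: pivot at (2,2) is 6.
  row3 ← row3 − (6)·row2  ⇒  L[3][2]=6, U row3=(0, 0, 0, 1)

U[1][1] = 9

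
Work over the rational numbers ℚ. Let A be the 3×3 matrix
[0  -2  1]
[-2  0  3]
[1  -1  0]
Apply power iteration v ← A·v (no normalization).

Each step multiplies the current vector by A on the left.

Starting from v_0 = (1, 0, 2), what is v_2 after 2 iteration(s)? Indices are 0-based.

v_0 = (1, 0, 2).
v_1 = A·v_0 = (2, 4, 1).
v_2 = A·v_1 = (-7, -1, -2).

v_2 = (-7, -1, -2)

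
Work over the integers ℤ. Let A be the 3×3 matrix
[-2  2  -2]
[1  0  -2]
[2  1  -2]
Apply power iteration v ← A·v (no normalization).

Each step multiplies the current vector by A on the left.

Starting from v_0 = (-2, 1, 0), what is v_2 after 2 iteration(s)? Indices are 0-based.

v_0 = (-2, 1, 0).
v_1 = A·v_0 = (6, -2, -3).
v_2 = A·v_1 = (-10, 12, 16).

v_2 = (-10, 12, 16)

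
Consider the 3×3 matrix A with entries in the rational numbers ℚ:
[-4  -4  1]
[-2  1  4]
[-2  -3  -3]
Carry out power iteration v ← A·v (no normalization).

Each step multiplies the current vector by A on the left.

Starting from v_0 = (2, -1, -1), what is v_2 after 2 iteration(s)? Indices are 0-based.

v_0 = (2, -1, -1).
v_1 = A·v_0 = (-5, -9, 2).
v_2 = A·v_1 = (58, 9, 31).

v_2 = (58, 9, 31)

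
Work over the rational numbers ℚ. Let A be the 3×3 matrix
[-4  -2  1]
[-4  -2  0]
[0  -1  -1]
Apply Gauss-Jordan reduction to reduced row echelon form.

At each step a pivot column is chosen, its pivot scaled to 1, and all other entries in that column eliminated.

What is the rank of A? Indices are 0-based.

rank = 3

[1] R0 /= -4  ⇒  (1, 1/2, -1/4)
     R1 -= -4·R0  ⇒  (0, 0, -1)
[2] R1 <-> R2
[2] R1 /= -1  ⇒  (0, 1, 1)
     R0 -= 1/2·R1  ⇒  (1, 0, -3/4)
[3] R2 /= -1  ⇒  (0, 0, 1)
     R0 -= -3/4·R2  ⇒  (1, 0, 0)
     R1 -= 1·R2  ⇒  (0, 1, 0)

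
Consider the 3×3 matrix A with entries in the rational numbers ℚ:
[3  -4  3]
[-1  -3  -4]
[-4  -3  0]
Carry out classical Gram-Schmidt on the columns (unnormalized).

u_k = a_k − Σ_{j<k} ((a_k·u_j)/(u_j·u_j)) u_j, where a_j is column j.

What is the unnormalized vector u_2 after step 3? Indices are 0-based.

Step 1: u_0 = a_0 = (3, -1, -4).
Step 2: u_1 = a_1 − (3/26)·u_0 = (-113/26, -75/26, -33/13).
Step 3: u_2 = a_2 − (1/2)·u_0 − (-39/875)·u_1 = (1143/875, -127/35, 1651/875).

u_2 = (1143/875, -127/35, 1651/875)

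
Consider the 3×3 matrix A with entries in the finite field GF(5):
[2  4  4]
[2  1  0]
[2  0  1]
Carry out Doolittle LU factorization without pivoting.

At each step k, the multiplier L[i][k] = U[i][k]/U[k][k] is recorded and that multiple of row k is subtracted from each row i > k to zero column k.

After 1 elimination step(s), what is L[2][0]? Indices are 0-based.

[col 0] pivot 2
  R1 -= 1*R0 → (0, 2, 1)  (L[1][0] := 1)
  R2 -= 1*R0 → (0, 1, 2)  (L[2][0] := 1)

L[2][0] = 1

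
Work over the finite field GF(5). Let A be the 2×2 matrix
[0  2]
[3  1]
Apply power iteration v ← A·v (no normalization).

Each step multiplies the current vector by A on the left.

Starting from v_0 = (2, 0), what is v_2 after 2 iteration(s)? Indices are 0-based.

v_2 = (2, 1)

v_0 = (2, 0).
v_1 = A·v_0 = (0, 1).
v_2 = A·v_1 = (2, 1).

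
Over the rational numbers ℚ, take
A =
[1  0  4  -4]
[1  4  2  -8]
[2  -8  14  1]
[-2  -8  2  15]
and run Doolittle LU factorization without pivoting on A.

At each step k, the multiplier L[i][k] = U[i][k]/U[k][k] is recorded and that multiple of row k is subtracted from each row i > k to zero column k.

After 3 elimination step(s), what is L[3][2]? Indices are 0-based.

Step 1: pivot at (0,0) is 1.
  row1 ← row1 − (1)·row0  ⇒  L[1][0]=1, U row1=(0, 4, -2, -4)
  row2 ← row2 − (2)·row0  ⇒  L[2][0]=2, U row2=(0, -8, 6, 9)
  row3 ← row3 − (-2)·row0  ⇒  L[3][0]=-2, U row3=(0, -8, 10, 7)
Step 2: pivot at (1,1) is 4.
  row2 ← row2 − (-2)·row1  ⇒  L[2][1]=-2, U row2=(0, 0, 2, 1)
  row3 ← row3 − (-2)·row1  ⇒  L[3][1]=-2, U row3=(0, 0, 6, -1)
Step 3: pivot at (2,2) is 2.
  row3 ← row3 − (3)·row2  ⇒  L[3][2]=3, U row3=(0, 0, 0, -4)

L[3][2] = 3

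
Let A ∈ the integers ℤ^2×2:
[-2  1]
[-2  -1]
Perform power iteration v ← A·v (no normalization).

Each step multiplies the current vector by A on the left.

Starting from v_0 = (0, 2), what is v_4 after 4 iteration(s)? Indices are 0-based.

v_0 = (0, 2).
v_1 = A·v_0 = (2, -2).
v_2 = A·v_1 = (-6, -2).
v_3 = A·v_2 = (10, 14).
v_4 = A·v_3 = (-6, -34).

v_4 = (-6, -34)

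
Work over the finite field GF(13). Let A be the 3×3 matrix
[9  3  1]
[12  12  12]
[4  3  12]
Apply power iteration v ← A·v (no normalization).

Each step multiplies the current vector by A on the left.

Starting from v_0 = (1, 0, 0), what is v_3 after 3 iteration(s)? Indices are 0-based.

v_0 = (1, 0, 0).
v_1 = A·v_0 = (9, 12, 4).
v_2 = A·v_1 = (4, 1, 3).
v_3 = A·v_2 = (3, 5, 3).

v_3 = (3, 5, 3)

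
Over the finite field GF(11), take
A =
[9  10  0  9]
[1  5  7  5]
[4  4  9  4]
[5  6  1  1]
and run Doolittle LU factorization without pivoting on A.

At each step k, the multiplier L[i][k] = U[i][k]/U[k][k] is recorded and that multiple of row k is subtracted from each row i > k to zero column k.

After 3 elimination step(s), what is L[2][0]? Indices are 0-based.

k=0: U[0][0]=9
  eliminate (1,0): mult=5, new row 1: (0, 10, 7, 4); set L[1][0]=5
  eliminate (2,0): mult=9, new row 2: (0, 2, 9, 0); set L[2][0]=9
  eliminate (3,0): mult=3, new row 3: (0, 9, 1, 7); set L[3][0]=3
k=1: U[1][1]=10
  eliminate (2,1): mult=9, new row 2: (0, 0, 1, 8); set L[2][1]=9
  eliminate (3,1): mult=2, new row 3: (0, 0, 9, 10); set L[3][1]=2
k=2: U[2][2]=1
  eliminate (3,2): mult=9, new row 3: (0, 0, 0, 4); set L[3][2]=9

L[2][0] = 9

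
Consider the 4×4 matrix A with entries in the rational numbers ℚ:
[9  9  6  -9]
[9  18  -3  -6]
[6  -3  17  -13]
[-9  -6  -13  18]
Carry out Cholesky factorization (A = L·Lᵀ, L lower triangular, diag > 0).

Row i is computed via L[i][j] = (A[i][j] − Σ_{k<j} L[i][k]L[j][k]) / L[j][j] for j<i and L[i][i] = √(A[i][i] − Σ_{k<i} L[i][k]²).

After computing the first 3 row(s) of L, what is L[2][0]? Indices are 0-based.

L[2][0] = 2

Step 1: L[0][0] = √(9) = 3.
  L[1][0] = (9) / L[0][0] = 3.
Step 2: L[1][1] = √(9) = 3.
  L[2][0] = (6) / L[0][0] = 2.
  L[2][1] = (-9) / L[1][1] = -3.
Step 3: L[2][2] = √(4) = 2.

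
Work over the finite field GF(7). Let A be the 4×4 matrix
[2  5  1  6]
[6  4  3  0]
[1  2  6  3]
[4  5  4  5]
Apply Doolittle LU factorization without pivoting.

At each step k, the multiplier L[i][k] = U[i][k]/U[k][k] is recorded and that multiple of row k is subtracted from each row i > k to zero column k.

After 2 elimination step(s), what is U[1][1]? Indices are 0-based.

U[1][1] = 3

k=0: U[0][0]=2
  eliminate (1,0): mult=3, new row 1: (0, 3, 0, 3); set L[1][0]=3
  eliminate (2,0): mult=4, new row 2: (0, 3, 2, 0); set L[2][0]=4
  eliminate (3,0): mult=2, new row 3: (0, 2, 2, 0); set L[3][0]=2
k=1: U[1][1]=3
  eliminate (2,1): mult=1, new row 2: (0, 0, 2, 4); set L[2][1]=1
  eliminate (3,1): mult=3, new row 3: (0, 0, 2, 5); set L[3][1]=3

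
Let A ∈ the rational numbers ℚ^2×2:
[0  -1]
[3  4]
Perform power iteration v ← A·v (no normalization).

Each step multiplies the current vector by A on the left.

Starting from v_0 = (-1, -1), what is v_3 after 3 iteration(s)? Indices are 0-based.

v_0 = (-1, -1).
v_1 = A·v_0 = (1, -7).
v_2 = A·v_1 = (7, -25).
v_3 = A·v_2 = (25, -79).

v_3 = (25, -79)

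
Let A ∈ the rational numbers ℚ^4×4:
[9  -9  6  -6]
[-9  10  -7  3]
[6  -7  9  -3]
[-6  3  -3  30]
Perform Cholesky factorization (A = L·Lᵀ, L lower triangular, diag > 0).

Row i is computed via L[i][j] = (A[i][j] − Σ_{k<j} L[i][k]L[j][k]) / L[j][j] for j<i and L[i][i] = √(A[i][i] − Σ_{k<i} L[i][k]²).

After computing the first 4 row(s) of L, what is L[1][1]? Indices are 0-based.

L[1][1] = 1

Step 1: L[0][0] = √(9) = 3.
  L[1][0] = (-9) / L[0][0] = -3.
Step 2: L[1][1] = √(1) = 1.
  L[2][0] = (6) / L[0][0] = 2.
  L[2][1] = (-1) / L[1][1] = -1.
Step 3: L[2][2] = √(4) = 2.
  L[3][0] = (-6) / L[0][0] = -2.
  L[3][1] = (-3) / L[1][1] = -3.
  L[3][2] = (-2) / L[2][2] = -1.
Step 4: L[3][3] = √(16) = 4.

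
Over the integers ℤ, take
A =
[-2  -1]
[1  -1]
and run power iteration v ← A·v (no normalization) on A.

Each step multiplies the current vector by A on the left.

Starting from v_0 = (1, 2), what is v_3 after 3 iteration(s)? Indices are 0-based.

v_3 = (-15, 12)

v_0 = (1, 2).
v_1 = A·v_0 = (-4, -1).
v_2 = A·v_1 = (9, -3).
v_3 = A·v_2 = (-15, 12).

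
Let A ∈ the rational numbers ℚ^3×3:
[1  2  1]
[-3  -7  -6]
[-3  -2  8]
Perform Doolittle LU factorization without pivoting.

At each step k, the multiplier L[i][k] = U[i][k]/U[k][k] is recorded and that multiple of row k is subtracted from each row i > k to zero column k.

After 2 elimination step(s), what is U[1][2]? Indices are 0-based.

k=0: U[0][0]=1
  eliminate (1,0): mult=-3, new row 1: (0, -1, -3); set L[1][0]=-3
  eliminate (2,0): mult=-3, new row 2: (0, 4, 11); set L[2][0]=-3
k=1: U[1][1]=-1
  eliminate (2,1): mult=-4, new row 2: (0, 0, -1); set L[2][1]=-4

U[1][2] = -3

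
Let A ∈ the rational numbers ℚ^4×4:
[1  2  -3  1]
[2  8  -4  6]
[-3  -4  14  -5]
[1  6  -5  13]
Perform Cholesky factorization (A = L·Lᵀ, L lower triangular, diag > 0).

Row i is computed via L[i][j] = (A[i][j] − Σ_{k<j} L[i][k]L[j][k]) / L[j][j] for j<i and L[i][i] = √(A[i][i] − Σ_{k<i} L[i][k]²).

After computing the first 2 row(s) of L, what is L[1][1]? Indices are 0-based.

Step 1: L[0][0] = √(1) = 1.
  L[1][0] = (2) / L[0][0] = 2.
Step 2: L[1][1] = √(4) = 2.

L[1][1] = 2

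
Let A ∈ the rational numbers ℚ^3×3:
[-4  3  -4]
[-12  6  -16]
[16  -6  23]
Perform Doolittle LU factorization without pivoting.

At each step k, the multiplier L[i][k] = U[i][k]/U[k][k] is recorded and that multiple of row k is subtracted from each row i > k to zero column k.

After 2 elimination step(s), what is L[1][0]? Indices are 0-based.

Step 1: pivot at (0,0) is -4.
  row1 ← row1 − (3)·row0  ⇒  L[1][0]=3, U row1=(0, -3, -4)
  row2 ← row2 − (-4)·row0  ⇒  L[2][0]=-4, U row2=(0, 6, 7)
Step 2: pivot at (1,1) is -3.
  row2 ← row2 − (-2)·row1  ⇒  L[2][1]=-2, U row2=(0, 0, -1)

L[1][0] = 3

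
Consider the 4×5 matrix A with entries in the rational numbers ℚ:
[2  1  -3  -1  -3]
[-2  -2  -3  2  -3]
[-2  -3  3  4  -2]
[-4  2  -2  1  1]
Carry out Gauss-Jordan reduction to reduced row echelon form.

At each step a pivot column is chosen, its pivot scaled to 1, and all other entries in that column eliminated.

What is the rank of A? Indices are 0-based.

pivot(0,0)=2: scale R0 → (1, 1/2, -3/2, -1/2, -3/2)
  clear (1,0): R1 −= (-2)R0 → (0, -1, -6, 1, -6)
  clear (2,0): R2 −= (-2)R0 → (0, -2, 0, 3, -5)
  clear (3,0): R3 −= (-4)R0 → (0, 4, -8, -1, -5)
pivot(1,1)=-1: scale R1 → (0, 1, 6, -1, 6)
  clear (0,1): R0 −= (1/2)R1 → (1, 0, -9/2, 0, -9/2)
  clear (2,1): R2 −= (-2)R1 → (0, 0, 12, 1, 7)
  clear (3,1): R3 −= (4)R1 → (0, 0, -32, 3, -29)
pivot(2,2)=12: scale R2 → (0, 0, 1, 1/12, 7/12)
  clear (0,2): R0 −= (-9/2)R2 → (1, 0, 0, 3/8, -15/8)
  clear (1,2): R1 −= (6)R2 → (0, 1, 0, -3/2, 5/2)
  clear (3,2): R3 −= (-32)R2 → (0, 0, 0, 17/3, -31/3)
pivot(3,3)=17/3: scale R3 → (0, 0, 0, 1, -31/17)
  clear (0,3): R0 −= (3/8)R3 → (1, 0, 0, 0, -81/68)
  clear (1,3): R1 −= (-3/2)R3 → (0, 1, 0, 0, -4/17)
  clear (2,3): R2 −= (1/12)R3 → (0, 0, 1, 0, 25/34)

rank = 4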